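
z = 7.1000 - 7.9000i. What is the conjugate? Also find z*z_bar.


z_bar = 7.1000 + 7.9000i
z*z_bar = 7.1^2 + (-7.9)^2 = 50.41 + 62.41 = 112.82

z_bar = 7.1000 + 7.9000i, z*z_bar = 112.82


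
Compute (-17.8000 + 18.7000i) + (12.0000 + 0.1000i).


Real: -17.8 + 12 = -5.8
Imag: 18.7 + 0.1 = 18.8

-5.8000 + 18.8000i


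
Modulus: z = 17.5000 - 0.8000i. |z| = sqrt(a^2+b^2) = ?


|z| = sqrt(17.5^2 + (-0.8)^2) = sqrt(306.25 + 0.64) = sqrt(306.89) = 17.5183

|z| = 17.5183


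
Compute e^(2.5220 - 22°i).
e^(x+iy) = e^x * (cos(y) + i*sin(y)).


e^2.5220 = 12.4535
cos(-22°) = 0.927184
sin(-22°) = -0.37461
Real = 12.4535*0.927184 = 11.5467
Imag = 12.4535*(-0.37461) = -4.6652

11.5467 - 4.6652i


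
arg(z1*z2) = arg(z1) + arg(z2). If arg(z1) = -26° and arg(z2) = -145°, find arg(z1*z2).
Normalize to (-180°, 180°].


arg(z1*z2) = -26° - 145° = -171°
Normalized to (-180°, 180°]: -171°

-171°


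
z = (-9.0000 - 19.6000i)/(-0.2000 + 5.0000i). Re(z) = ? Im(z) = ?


Multiply by conjugate: (-9.0000 - 19.6000i)(-0.2000 - 5.0000i) / ((-0.2)^2 + 5^2)
Numerator real = -9*(-0.2) - (19.6)*5 = -96.2
Numerator imag = -19.6*(-0.2) - (-9)*5 = 48.92
Denominator = 25.04
Re(z) = -96.2/25.04 = -3.8419
Im(z) = 48.92/25.04 = 1.9537

Re(z) = -3.8419, Im(z) = 1.9537


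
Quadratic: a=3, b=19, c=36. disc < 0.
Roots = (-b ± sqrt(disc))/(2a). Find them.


disc = 19^2 - 4*3*36 = 361 - 432 = -71
sqrt(|disc|) = sqrt(71) = 8.4261
Real part = -19/(2*3) = -3.1667
Imag part = 8.4261/(2*3) = 1.4044

-3.1667 ± 1.4044i


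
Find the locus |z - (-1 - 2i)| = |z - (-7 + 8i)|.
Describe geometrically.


Equal distances means the locus is the perpendicular bisector of z1 and z2.
Midpoint = ((-1+(-7))/2, (-2+8)/2) = (-4.0000, 3.0000)

Perpendicular bisector through (-4.0000, 3.0000)


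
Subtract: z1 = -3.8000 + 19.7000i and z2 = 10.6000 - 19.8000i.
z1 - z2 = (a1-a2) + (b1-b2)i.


Real: -3.8 - 10.6 = -14.4
Imag: 19.7 + 19.8 = 39.5

-14.4000 + 39.5000i


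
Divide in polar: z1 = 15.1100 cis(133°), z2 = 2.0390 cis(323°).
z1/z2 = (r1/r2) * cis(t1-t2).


r = 15.1100 / 2.0390 = 7.4105
theta = 133° - 323° = -190° = 170° (mod 360)

7.4105 cis(170°)


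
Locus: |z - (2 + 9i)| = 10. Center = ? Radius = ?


|z - z0| = r is a circle with center z0 and radius r.
Center = (2, 9), radius = 10

Circle with center (2, 9) and radius 10


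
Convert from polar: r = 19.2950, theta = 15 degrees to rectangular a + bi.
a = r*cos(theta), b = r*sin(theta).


a = 19.2950*cos(15°) = 19.2950*0.965926 = 18.6375
b = 19.2950*sin(15°) = 19.2950*0.25882 = 4.9939

18.6375 + 4.9939i


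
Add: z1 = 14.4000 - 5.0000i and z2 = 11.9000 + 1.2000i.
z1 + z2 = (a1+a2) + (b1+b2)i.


Real: 14.4 + 11.9 = 26.3
Imag: -5 + 1.2 = -3.8

26.3000 - 3.8000i


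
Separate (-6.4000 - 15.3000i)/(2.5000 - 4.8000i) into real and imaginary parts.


Multiply by conjugate: (-6.4000 - 15.3000i)(2.5000 + 4.8000i) / (2.5^2 + (-4.8)^2)
Numerator real = -6.4*2.5 - (15.3)*(-4.8) = 57.44
Numerator imag = -15.3*2.5 - (-6.4)*(-4.8) = -68.97
Denominator = 29.29
Re(z) = 57.44/29.29 = 1.9611
Im(z) = -68.97/29.29 = -2.3547

Re(z) = 1.9611, Im(z) = -2.3547


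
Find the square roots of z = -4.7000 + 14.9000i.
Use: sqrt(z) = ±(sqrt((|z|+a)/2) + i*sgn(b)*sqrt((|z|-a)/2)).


|z| = sqrt(22.09+222.01) = 15.6237
sqrt((|z|+a)/2) = sqrt((15.6237+(-4.7))/2) = sqrt(5.4618) = 2.3371
sqrt((|z|-a)/2) = sqrt((15.6237-(-4.7))/2) = sqrt(10.1618) = 3.1878

±(2.3371 + 3.1878i) i.e. 2.3371 + 3.1878i and -2.3371 - 3.1878i


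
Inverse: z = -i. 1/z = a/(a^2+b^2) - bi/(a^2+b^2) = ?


|z|^2 = 0+1 = 1
1/z = (0 + 1i)/1

1/z = 0 + 1.0000i


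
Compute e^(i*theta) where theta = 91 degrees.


cos(91°) = -0.0175
sin(91°) = 0.9998

e^(i*91°) = -0.0175 + 0.9998i


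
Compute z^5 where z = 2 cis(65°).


r^5 = 2^5 = 32
n*theta = 5*65° = 325° = 325° (mod 360)
a = 32*cos(325°) = 26.2129
b = 32*sin(325°) = -18.3544

32 cis(325°) = 26.2129 - 18.3544i


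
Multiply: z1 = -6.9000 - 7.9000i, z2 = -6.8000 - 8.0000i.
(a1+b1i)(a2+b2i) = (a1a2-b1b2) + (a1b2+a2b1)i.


Real = -6.9*(-6.8) - (-7.9)*(-8) = 46.92 - 63.2 = -16.28
Imag = -6.9*(-8) - (6.8)*(-7.9) = 55.2 + 53.72 = 108.92

-16.2800 + 108.9200i


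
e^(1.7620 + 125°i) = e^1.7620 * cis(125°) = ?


e^1.7620 = 5.8241
cos(125°) = -0.57358
sin(125°) = 0.81915
Real = 5.8241*(-0.57358) = -3.3406
Imag = 5.8241*0.81915 = 4.7708

-3.3406 + 4.7708i


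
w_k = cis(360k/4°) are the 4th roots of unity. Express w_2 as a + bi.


Angle = 360*2/4 = 180°
a = cos(180°) = -1.0000
b = sin(180°) = 0

-1.0000 + 0i


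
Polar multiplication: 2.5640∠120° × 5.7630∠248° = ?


r = 2.5640 * 5.7630 = 14.7763
theta = 120° + 248° = 368° = 8° (mod 360)

14.7763 cis(8°)


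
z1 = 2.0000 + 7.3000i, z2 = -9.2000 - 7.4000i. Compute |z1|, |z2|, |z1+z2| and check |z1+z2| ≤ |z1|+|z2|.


|z1| = sqrt(2^2 + 7.3^2) = sqrt(57.29) = 7.5690
|z2| = sqrt((-9.2)^2 + (-7.4)^2) = sqrt(139.4) = 11.8068
z1+z2 = -7.2000 - 0.1000i
|z1+z2| = sqrt(51.85) = 7.2007
|z1|+|z2| = 7.5690 + 11.8068 = 19.3758

|z1+z2| = 7.2007 ≤ |z1|+|z2| = 19.3758 (verified)


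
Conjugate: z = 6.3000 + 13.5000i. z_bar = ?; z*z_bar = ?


z_bar = 6.3000 - 13.5000i
z*z_bar = 6.3^2 + 13.5^2 = 39.69 + 182.25 = 221.94

z_bar = 6.3000 - 13.5000i, z*z_bar = 221.94


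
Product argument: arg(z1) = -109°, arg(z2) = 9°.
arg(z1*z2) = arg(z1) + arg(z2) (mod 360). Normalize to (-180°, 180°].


arg(z1*z2) = -109° + 9° = -100°
Normalized to (-180°, 180°]: -100°

-100°


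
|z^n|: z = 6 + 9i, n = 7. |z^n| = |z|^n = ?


|z| = sqrt(36+81) = sqrt(117) = 10.8167
|z^7| = |z|^7 = (sqrt(117))^7 = 117^3 * sqrt(117) = 1601613*sqrt(117)

|z^7| = 1601613*sqrt(117) ≈ 17324093.3848


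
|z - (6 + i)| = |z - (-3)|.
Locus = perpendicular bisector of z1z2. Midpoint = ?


Equal distances means the locus is the perpendicular bisector of z1 and z2.
Midpoint = ((6+(-3))/2, (1+0)/2) = (1.5000, 0.5000)

Perpendicular bisector through (1.5000, 0.5000)


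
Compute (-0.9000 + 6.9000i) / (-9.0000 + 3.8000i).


Conjugate of z2 = -9.0000 - 3.8000i
Numerator: (-0.9000 + 6.9000i)(-9.0000 - 3.8000i) = 34.3200 - 58.6800i
Denominator: (-9)^2 + 3.8^2 = 95.44
Result = (34.3200 - 58.6800i)/95.44

0.3596 - 0.6148i


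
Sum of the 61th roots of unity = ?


The sum of all 61th roots of unity is 0.
Geometric series: (1 - w^61)/(1 - w) = (1-1)/(1-w) = 0 since w^61 = 1, w ≠ 1.
Alternatively: coefficient of z^60 in z^61 - 1 is 0.

0


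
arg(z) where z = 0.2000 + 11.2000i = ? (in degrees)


Re = 0.2, Im = 11.2
arg = atan2(11.2, 0.2) = 88.9770 degrees

arg(z) = 88.9770 degrees


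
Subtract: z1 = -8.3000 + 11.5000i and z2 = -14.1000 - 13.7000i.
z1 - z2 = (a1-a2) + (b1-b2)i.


Real: -8.3 + 14.1 = 5.8
Imag: 11.5 + 13.7 = 25.2

5.8000 + 25.2000i


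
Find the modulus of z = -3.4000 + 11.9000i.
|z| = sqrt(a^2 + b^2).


|z| = sqrt((-3.4)^2 + 11.9^2) = sqrt(11.56 + 141.61) = sqrt(153.17) = 12.3762

|z| = 12.3762


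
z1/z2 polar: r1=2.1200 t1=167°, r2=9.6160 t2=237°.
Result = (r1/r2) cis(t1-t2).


r = 2.1200 / 9.6160 = 0.2205
theta = 167° - 237° = -70° = 290° (mod 360)

0.2205 cis(290°)


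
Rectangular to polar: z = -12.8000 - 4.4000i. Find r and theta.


r = sqrt(163.84+19.36) = sqrt(183.2) = 13.5351
theta = atan2(-4.4, -12.8) = -161.0296 degrees

r = 13.5351, theta = -161.0296 degrees


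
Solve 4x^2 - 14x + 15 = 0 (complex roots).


disc = (-14)^2 - 4*4*15 = 196 - 240 = -44
sqrt(|disc|) = sqrt(44) = 6.6332
Real part = 14/(2*4) = 1.7500
Imag part = 6.6332/(2*4) = 0.8292

1.7500 ± 0.8292i


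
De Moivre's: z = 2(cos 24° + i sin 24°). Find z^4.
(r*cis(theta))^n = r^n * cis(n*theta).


r^4 = 2^4 = 16
n*theta = 4*24° = 96° = 96° (mod 360)
a = 16*cos(96°) = -1.6725
b = 16*sin(96°) = 15.9124

16 cis(96°) = -1.6725 + 15.9124i


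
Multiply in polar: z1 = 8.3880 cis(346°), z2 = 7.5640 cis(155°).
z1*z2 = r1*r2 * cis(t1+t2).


r = 8.3880 * 7.5640 = 63.4468
theta = 346° + 155° = 501° = 141° (mod 360)

63.4468 cis(141°)


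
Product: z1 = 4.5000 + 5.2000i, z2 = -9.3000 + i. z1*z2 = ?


Real = 4.5*(-9.3) - 5.2*1 = -41.85 - 5.2 = -47.05
Imag = 4.5*1 - (9.3)*5.2 = 4.5 - (48.36) = -43.86

-47.0500 - 43.8600i


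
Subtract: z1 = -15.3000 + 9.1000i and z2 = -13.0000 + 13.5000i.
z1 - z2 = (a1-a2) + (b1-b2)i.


Real: -15.3 + 13 = -2.3
Imag: 9.1 - 13.5 = -4.4

-2.3000 - 4.4000i


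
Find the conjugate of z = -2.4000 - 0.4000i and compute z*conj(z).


z_bar = -2.4000 + 0.4000i
z*z_bar = (-2.4)^2 + (-0.4)^2 = 5.76 + 0.16 = 5.92

z_bar = -2.4000 + 0.4000i, z*z_bar = 5.92


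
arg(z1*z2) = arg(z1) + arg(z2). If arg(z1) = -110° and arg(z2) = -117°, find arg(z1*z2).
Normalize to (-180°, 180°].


arg(z1*z2) = -110° - 117° = -227°
Normalized to (-180°, 180°]: 133°

133°


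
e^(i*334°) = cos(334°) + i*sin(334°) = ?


cos(334°) = 0.8988
sin(334°) = -0.4384

e^(i*334°) = 0.8988 - 0.4384i


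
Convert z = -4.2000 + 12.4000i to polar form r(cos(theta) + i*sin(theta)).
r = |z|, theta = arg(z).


r = sqrt(17.64+153.76) = sqrt(171.4) = 13.0920
theta = atan2(12.4, -4.2) = 108.7117 degrees

r = 13.0920, theta = 108.7117 degrees


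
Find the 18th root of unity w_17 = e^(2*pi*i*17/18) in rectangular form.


Angle = 360*17/18 = 340°
a = cos(340°) = 0.9397
b = sin(340°) = -0.3420

0.9397 - 0.3420i


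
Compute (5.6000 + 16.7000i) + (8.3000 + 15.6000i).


Real: 5.6 + 8.3 = 13.9
Imag: 16.7 + 15.6 = 32.3

13.9000 + 32.3000i


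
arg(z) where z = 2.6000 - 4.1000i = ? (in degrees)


Re = 2.6, Im = -4.1
arg = atan2(-4.1, 2.6) = -57.6193 degrees

arg(z) = -57.6193 degrees


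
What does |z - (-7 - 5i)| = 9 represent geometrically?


|z - z0| = r is a circle with center z0 and radius r.
Center = (-7, -5), radius = 9

Circle with center (-7, -5) and radius 9


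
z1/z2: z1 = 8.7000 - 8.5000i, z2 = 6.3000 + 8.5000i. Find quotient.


Conjugate of z2 = 6.3000 - 8.5000i
Numerator: (8.7000 - 8.5000i)(6.3000 - 8.5000i) = -17.4400 - 127.5000i
Denominator: 6.3^2 + 8.5^2 = 111.94
Result = (-17.4400 - 127.5000i)/111.94

-0.1558 - 1.1390i


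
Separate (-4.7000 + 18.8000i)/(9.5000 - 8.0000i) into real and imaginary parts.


Multiply by conjugate: (-4.7000 + 18.8000i)(9.5000 + 8.0000i) / (9.5^2 + (-8)^2)
Numerator real = -4.7*9.5 + 18.8*(-8) = -195.05
Numerator imag = 18.8*9.5 - (-4.7)*(-8) = 141
Denominator = 154.25
Re(z) = -195.05/154.25 = -1.2645
Im(z) = 141/154.25 = 0.9141

Re(z) = -1.2645, Im(z) = 0.9141


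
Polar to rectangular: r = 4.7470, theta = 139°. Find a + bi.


a = 4.7470*cos(139°) = 4.7470*(-0.7547) = -3.5826
b = 4.7470*sin(139°) = 4.7470*0.65606 = 3.1143

-3.5826 + 3.1143i


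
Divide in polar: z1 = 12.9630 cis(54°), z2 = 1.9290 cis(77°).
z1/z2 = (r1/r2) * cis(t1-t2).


r = 12.9630 / 1.9290 = 6.7201
theta = 54° - 77° = -23° = 337° (mod 360)

6.7201 cis(337°)


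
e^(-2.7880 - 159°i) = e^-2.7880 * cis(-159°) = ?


e^-2.7880 = 0.06154
cos(-159°) = -0.9336
sin(-159°) = -0.3584
Real = 0.06154*(-0.9336) = -0.0575
Imag = 0.06154*(-0.3584) = -0.0221

-0.0575 - 0.0221i


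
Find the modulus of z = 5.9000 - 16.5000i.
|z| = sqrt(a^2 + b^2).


|z| = sqrt(5.9^2 + (-16.5)^2) = sqrt(34.81 + 272.25) = sqrt(307.06) = 17.5231

|z| = 17.5231


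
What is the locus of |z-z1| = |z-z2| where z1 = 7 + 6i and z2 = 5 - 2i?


Equal distances means the locus is the perpendicular bisector of z1 and z2.
Midpoint = ((7+5)/2, (6+(-2))/2) = (6.0000, 2.0000)

Perpendicular bisector through (6.0000, 2.0000)


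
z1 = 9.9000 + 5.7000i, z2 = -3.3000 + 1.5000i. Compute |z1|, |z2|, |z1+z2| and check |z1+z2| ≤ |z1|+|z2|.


|z1| = sqrt(9.9^2 + 5.7^2) = sqrt(130.5) = 11.4237
|z2| = sqrt((-3.3)^2 + 1.5^2) = sqrt(13.14) = 3.6249
z1+z2 = 6.6000 + 7.2000i
|z1+z2| = sqrt(95.4) = 9.7673
|z1|+|z2| = 11.4237 + 3.6249 = 15.0486

|z1+z2| = 9.7673 ≤ |z1|+|z2| = 15.0486 (verified)


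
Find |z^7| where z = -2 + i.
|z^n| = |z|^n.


|z| = sqrt(4+1) = sqrt(5) = 2.2361
|z^7| = |z|^7 = (sqrt(5))^7 = 5^3 * sqrt(5) = 125*sqrt(5)

|z^7| = 125*sqrt(5) ≈ 279.5085


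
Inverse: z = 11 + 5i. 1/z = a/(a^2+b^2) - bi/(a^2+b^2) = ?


|z|^2 = 121+25 = 146
1/z = (11 - 5i)/146

1/z = 0.0753 - 0.0342i


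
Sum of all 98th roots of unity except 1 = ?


With w = e^(2*pi*i/98), all 98 of the 98th roots of unity w^0 = 1, w, ..., w^(97) sum to 0: 1 + w + ... + w^(97) = (1 - w^98)/(1 - w) = 0 since w^98 = 1, w ≠ 1.
Removing the root 1: w + w^2 + ... + w^(97) = 0 - 1 = -1

Sum = -1


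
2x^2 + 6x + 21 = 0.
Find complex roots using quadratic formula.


disc = 6^2 - 4*2*21 = 36 - 168 = -132
sqrt(|disc|) = sqrt(132) = 11.4891
Real part = -6/(2*2) = -1.5000
Imag part = 11.4891/(2*2) = 2.8723

-1.5000 ± 2.8723i


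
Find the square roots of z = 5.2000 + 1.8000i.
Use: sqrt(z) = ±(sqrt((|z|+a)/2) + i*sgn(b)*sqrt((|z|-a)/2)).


|z| = sqrt(27.04+3.24) = 5.5027
sqrt((|z|+a)/2) = sqrt((5.5027+5.2)/2) = sqrt(5.3514) = 2.3133
sqrt((|z|-a)/2) = sqrt((5.5027-5.2)/2) = sqrt(0.1514) = 0.3891

±(2.3133 + 0.3891i) i.e. 2.3133 + 0.3891i and -2.3133 - 0.3891i


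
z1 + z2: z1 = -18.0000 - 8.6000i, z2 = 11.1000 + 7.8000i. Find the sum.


Real: -18 + 11.1 = -6.9
Imag: -8.6 + 7.8 = -0.8

-6.9000 - 0.8000i


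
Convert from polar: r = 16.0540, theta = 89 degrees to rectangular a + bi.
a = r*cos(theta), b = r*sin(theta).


a = 16.0540*cos(89°) = 16.0540*0.017452 = 0.2802
b = 16.0540*sin(89°) = 16.0540*0.99985 = 16.0516

0.2802 + 16.0516i


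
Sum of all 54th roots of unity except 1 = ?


With w = e^(2*pi*i/54), all 54 of the 54th roots of unity w^0 = 1, w, ..., w^(53) sum to 0: 1 + w + ... + w^(53) = (1 - w^54)/(1 - w) = 0 since w^54 = 1, w ≠ 1.
Removing the root 1: w + w^2 + ... + w^(53) = 0 - 1 = -1

Sum = -1


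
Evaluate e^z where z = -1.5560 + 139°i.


e^-1.5560 = 0.2110
cos(139°) = -0.7547
sin(139°) = 0.6561
Real = 0.2110*(-0.7547) = -0.1592
Imag = 0.2110*0.6561 = 0.1384

-0.1592 + 0.1384i


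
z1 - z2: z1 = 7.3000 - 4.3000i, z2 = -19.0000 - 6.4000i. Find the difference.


Real: 7.3 + 19 = 26.3
Imag: -4.3 + 6.4 = 2.1

26.3000 + 2.1000i


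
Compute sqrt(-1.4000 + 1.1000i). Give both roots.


|z| = sqrt(1.96+1.21) = 1.7804
sqrt((|z|+a)/2) = sqrt((1.7804+(-1.4))/2) = sqrt(0.1902) = 0.4361
sqrt((|z|-a)/2) = sqrt((1.7804-(-1.4))/2) = sqrt(1.5902) = 1.2610

±(0.4361 + 1.2610i) i.e. 0.4361 + 1.2610i and -0.4361 - 1.2610i


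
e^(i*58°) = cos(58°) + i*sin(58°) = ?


cos(58°) = 0.5299
sin(58°) = 0.8480

e^(i*58°) = 0.5299 + 0.8480i


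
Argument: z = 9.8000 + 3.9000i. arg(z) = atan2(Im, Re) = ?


Re = 9.8, Im = 3.9
arg = atan2(3.9, 9.8) = 21.7005 degrees

arg(z) = 21.7005 degrees


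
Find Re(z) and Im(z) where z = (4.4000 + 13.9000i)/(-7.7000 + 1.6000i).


Multiply by conjugate: (4.4000 + 13.9000i)(-7.7000 - 1.6000i) / ((-7.7)^2 + 1.6^2)
Numerator real = 4.4*(-7.7) + 13.9*1.6 = -11.64
Numerator imag = 13.9*(-7.7) - 4.4*1.6 = -114.07
Denominator = 61.85
Re(z) = -11.64/61.85 = -0.1882
Im(z) = -114.07/61.85 = -1.8443

Re(z) = -0.1882, Im(z) = -1.8443


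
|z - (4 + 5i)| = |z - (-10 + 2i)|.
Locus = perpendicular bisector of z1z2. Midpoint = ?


Equal distances means the locus is the perpendicular bisector of z1 and z2.
Midpoint = ((4+(-10))/2, (5+2)/2) = (-3.0000, 3.5000)

Perpendicular bisector through (-3.0000, 3.5000)


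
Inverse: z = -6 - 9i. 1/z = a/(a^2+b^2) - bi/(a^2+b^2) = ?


|z|^2 = 36+81 = 117
1/z = (-6 + 9i)/117

1/z = -0.0513 + 0.0769i


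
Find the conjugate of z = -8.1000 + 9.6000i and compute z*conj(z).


z_bar = -8.1000 - 9.6000i
z*z_bar = (-8.1)^2 + 9.6^2 = 65.61 + 92.16 = 157.77

z_bar = -8.1000 - 9.6000i, z*z_bar = 157.77


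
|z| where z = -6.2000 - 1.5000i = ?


|z| = sqrt((-6.2)^2 + (-1.5)^2) = sqrt(38.44 + 2.25) = sqrt(40.69) = 6.3789

|z| = 6.3789


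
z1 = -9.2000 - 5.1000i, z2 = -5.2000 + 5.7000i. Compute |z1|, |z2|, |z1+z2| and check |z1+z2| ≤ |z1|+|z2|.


|z1| = sqrt((-9.2)^2 + (-5.1)^2) = sqrt(110.65) = 10.5190
|z2| = sqrt((-5.2)^2 + 5.7^2) = sqrt(59.53) = 7.7156
z1+z2 = -14.4000 + 0.6000i
|z1+z2| = sqrt(207.72) = 14.4125
|z1|+|z2| = 10.5190 + 7.7156 = 18.2346

|z1+z2| = 14.4125 ≤ |z1|+|z2| = 18.2346 (verified)


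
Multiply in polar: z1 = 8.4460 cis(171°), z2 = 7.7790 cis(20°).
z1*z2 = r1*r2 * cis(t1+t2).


r = 8.4460 * 7.7790 = 65.7014
theta = 171° + 20° = 191° = 191° (mod 360)

65.7014 cis(191°)


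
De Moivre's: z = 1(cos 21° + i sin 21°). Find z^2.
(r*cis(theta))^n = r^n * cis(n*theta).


r^2 = 1^2 = 1
n*theta = 2*21° = 42° = 42° (mod 360)
a = 1*cos(42°) = 0.7431
b = 1*sin(42°) = 0.6691

1 cis(42°) = 0.7431 + 0.6691i


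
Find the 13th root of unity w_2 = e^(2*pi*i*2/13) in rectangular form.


Angle = 360*2/13 = 55.3846°
a = cos(55.3846°) = 0.5681
b = sin(55.3846°) = 0.8230

0.5681 + 0.8230i


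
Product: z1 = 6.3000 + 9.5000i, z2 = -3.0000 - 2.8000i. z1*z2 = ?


Real = 6.3*(-3) - 9.5*(-2.8) = -18.9 - (-26.6) = 7.7
Imag = 6.3*(-2.8) - (3)*9.5 = -17.64 - (28.5) = -46.14

7.7000 - 46.1400i


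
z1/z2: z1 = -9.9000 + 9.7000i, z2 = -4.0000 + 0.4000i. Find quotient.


Conjugate of z2 = -4.0000 - 0.4000i
Numerator: (-9.9000 + 9.7000i)(-4.0000 - 0.4000i) = 43.4800 - 34.8400i
Denominator: (-4)^2 + 0.4^2 = 16.16
Result = (43.4800 - 34.8400i)/16.16

2.6906 - 2.1559i


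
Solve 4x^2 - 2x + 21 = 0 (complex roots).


disc = (-2)^2 - 4*4*21 = 4 - 336 = -332
sqrt(|disc|) = sqrt(332) = 18.2209
Real part = 2/(2*4) = 0.2500
Imag part = 18.2209/(2*4) = 2.2776

0.2500 ± 2.2776i


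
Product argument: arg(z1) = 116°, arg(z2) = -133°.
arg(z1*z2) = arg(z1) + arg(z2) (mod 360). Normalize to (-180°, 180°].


arg(z1*z2) = 116° - 133° = -17°
Normalized to (-180°, 180°]: -17°

-17°


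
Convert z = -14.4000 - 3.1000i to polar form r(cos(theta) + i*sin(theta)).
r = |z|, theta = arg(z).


r = sqrt(207.36+9.61) = sqrt(216.97) = 14.7299
theta = atan2(-3.1, -14.4) = -167.8509 degrees

r = 14.7299, theta = -167.8509 degrees


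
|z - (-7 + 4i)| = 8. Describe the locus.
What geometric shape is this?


|z - z0| = r is a circle with center z0 and radius r.
Center = (-7, 4), radius = 8

Circle with center (-7, 4) and radius 8


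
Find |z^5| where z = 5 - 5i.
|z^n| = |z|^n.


|z| = sqrt(25+25) = sqrt(50) = 7.0711
|z^5| = |z|^5 = (sqrt(50))^5 = 50^2 * sqrt(50) = 2500*sqrt(50)

|z^5| = 2500*sqrt(50) ≈ 17677.6695


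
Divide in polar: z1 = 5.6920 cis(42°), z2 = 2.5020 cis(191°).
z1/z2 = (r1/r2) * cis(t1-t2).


r = 5.6920 / 2.5020 = 2.2750
theta = 42° - 191° = -149° = 211° (mod 360)

2.2750 cis(211°)


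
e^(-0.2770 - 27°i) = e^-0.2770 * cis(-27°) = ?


e^-0.2770 = 0.75805
cos(-27°) = 0.891
sin(-27°) = -0.45399
Real = 0.75805*0.891 = 0.6754
Imag = 0.75805*(-0.45399) = -0.3441

0.6754 - 0.3441i


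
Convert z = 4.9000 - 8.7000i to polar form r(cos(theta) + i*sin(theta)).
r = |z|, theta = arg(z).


r = sqrt(24.01+75.69) = sqrt(99.7) = 9.9850
theta = atan2(-8.7, 4.9) = -60.6110 degrees

r = 9.9850, theta = -60.6110 degrees


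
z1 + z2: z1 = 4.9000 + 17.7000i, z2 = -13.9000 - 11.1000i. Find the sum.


Real: 4.9 - 13.9 = -9
Imag: 17.7 - 11.1 = 6.6

-9.0000 + 6.6000i


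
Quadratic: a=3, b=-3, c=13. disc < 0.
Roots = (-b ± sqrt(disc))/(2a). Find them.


disc = (-3)^2 - 4*3*13 = 9 - 156 = -147
sqrt(|disc|) = sqrt(147) = 12.1244
Real part = 3/(2*3) = 0.5000
Imag part = 12.1244/(2*3) = 2.0207

0.5000 ± 2.0207i


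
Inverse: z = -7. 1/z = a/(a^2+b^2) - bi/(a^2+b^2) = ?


|z|^2 = 49+0 = 49
1/z = (-7 - 0i)/49

1/z = -0.1429 + 0i


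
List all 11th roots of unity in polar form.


The 11th roots of unity are cis(360k/11°) for k=0..10
Angle step = 360/11 = 32.7273°
Primitive root: cis(32.7273°)
Primitive root = 0.8413 + 0.5406i

11 roots at angles: 0°, 32.7273°, 65.4545°, 98.1818°, 130.9091°, 163.6364°, 196.3636°, 229.0909°, 261.8182°, 294.5455°, 327.2727°


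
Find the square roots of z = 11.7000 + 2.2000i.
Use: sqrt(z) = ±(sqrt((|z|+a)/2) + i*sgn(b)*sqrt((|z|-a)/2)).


|z| = sqrt(136.89+4.84) = 11.9050
sqrt((|z|+a)/2) = sqrt((11.9050+11.7)/2) = sqrt(11.8025) = 3.4355
sqrt((|z|-a)/2) = sqrt((11.9050-11.7)/2) = sqrt(0.1025) = 0.3202

±(3.4355 + 0.3202i) i.e. 3.4355 + 0.3202i and -3.4355 - 0.3202i


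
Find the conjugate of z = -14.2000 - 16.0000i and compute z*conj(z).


z_bar = -14.2000 + 16.0000i
z*z_bar = (-14.2)^2 + (-16)^2 = 201.64 + 256 = 457.64

z_bar = -14.2000 + 16.0000i, z*z_bar = 457.64


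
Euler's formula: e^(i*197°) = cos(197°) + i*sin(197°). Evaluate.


cos(197°) = -0.9563
sin(197°) = -0.2924

e^(i*197°) = -0.9563 - 0.2924i


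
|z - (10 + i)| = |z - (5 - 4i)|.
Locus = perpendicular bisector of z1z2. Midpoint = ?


Equal distances means the locus is the perpendicular bisector of z1 and z2.
Midpoint = ((10+5)/2, (1+(-4))/2) = (7.5000, -1.5000)

Perpendicular bisector through (7.5000, -1.5000)


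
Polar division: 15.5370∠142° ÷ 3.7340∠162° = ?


r = 15.5370 / 3.7340 = 4.1610
theta = 142° - 162° = -20° = 340° (mod 360)

4.1610 cis(340°)


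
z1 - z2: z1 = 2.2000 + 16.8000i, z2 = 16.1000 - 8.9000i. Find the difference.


Real: 2.2 - 16.1 = -13.9
Imag: 16.8 + 8.9 = 25.7

-13.9000 + 25.7000i


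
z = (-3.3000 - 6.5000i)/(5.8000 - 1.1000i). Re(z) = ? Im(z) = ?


Multiply by conjugate: (-3.3000 - 6.5000i)(5.8000 + 1.1000i) / (5.8^2 + (-1.1)^2)
Numerator real = -3.3*5.8 - (6.5)*(-1.1) = -11.99
Numerator imag = -6.5*5.8 - (-3.3)*(-1.1) = -41.33
Denominator = 34.85
Re(z) = -11.99/34.85 = -0.3440
Im(z) = -41.33/34.85 = -1.1859

Re(z) = -0.3440, Im(z) = -1.1859


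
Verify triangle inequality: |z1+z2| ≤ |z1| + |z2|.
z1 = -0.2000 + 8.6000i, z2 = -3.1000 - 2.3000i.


|z1| = sqrt((-0.2)^2 + 8.6^2) = sqrt(74) = 8.6023
|z2| = sqrt((-3.1)^2 + (-2.3)^2) = sqrt(14.9) = 3.8601
z1+z2 = -3.3000 + 6.3000i
|z1+z2| = sqrt(50.58) = 7.1120
|z1|+|z2| = 8.6023 + 3.8601 = 12.4624

|z1+z2| = 7.1120 ≤ |z1|+|z2| = 12.4624 (verified)


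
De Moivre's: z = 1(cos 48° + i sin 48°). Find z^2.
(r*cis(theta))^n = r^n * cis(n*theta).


r^2 = 1^2 = 1
n*theta = 2*48° = 96° = 96° (mod 360)
a = 1*cos(96°) = -0.1045
b = 1*sin(96°) = 0.9945

1 cis(96°) = -0.1045 + 0.9945i


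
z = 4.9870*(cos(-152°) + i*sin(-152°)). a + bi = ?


a = 4.9870*cos(-152°) = 4.9870*(-0.88295) = -4.4033
b = 4.9870*sin(-152°) = 4.9870*(-0.469472) = -2.3413

-4.4033 - 2.3413i


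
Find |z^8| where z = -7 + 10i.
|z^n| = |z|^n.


|z| = sqrt(49+100) = sqrt(149) = 12.2066
|z^8| = |z|^8 = (sqrt(149))^8 = 149^4 = 492884401

|z^8| = 492884401


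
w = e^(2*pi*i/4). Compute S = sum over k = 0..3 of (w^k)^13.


The roots are w_k = w^k with w = e^(2*pi*i/4), and (w^k)^13 = (w^13)^k.
So S = 1 + u + u^2 + ... + u^(3) with u = w^13.
13 = 3*4 + 1, so 13 is not a multiple of 4: u = (w^4)^3 * w^1 = w^1 ≠ 1 (w is a primitive 4th root), while u^4 = (w^4)^13 = 1.
Geometric series: S = (1 - u^4)/(1 - u) = (1 - 1)/(1 - u) = 0

S = 0


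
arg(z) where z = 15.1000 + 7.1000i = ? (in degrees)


Re = 15.1, Im = 7.1
arg = atan2(7.1, 15.1) = 25.1828 degrees

arg(z) = 25.1828 degrees


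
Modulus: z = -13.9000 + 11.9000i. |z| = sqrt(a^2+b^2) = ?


|z| = sqrt((-13.9)^2 + 11.9^2) = sqrt(193.21 + 141.61) = sqrt(334.82) = 18.2981

|z| = 18.2981


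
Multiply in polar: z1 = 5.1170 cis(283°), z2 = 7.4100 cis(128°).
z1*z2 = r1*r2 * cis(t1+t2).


r = 5.1170 * 7.4100 = 37.9170
theta = 283° + 128° = 411° = 51° (mod 360)

37.9170 cis(51°)


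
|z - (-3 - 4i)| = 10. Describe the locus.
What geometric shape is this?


|z - z0| = r is a circle with center z0 and radius r.
Center = (-3, -4), radius = 10

Circle with center (-3, -4) and radius 10


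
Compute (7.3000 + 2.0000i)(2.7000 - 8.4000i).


Real = 7.3*2.7 - 2*(-8.4) = 19.71 - (-16.8) = 36.51
Imag = 7.3*(-8.4) + 2.7*2 = -61.32 + 5.4 = -55.92

36.5100 - 55.9200i


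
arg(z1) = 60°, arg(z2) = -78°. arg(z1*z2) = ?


arg(z1*z2) = 60° - 78° = -18°
Normalized to (-180°, 180°]: -18°

-18°


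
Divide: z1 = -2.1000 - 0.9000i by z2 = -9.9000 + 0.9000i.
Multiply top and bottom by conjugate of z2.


Conjugate of z2 = -9.9000 - 0.9000i
Numerator: (-2.1000 - 0.9000i)(-9.9000 - 0.9000i) = 19.9800 + 10.8000i
Denominator: (-9.9)^2 + 0.9^2 = 98.82
Result = (19.9800 + 10.8000i)/98.82

0.2022 + 0.1093i


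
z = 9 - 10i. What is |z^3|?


|z| = sqrt(81+100) = sqrt(181) = 13.4536
|z^3| = |z|^3 = (sqrt(181))^3 = 181*sqrt(181)

|z^3| = 181*sqrt(181) ≈ 2435.1060


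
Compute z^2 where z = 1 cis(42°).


r^2 = 1^2 = 1
n*theta = 2*42° = 84° = 84° (mod 360)
a = 1*cos(84°) = 0.1045
b = 1*sin(84°) = 0.9945

1 cis(84°) = 0.1045 + 0.9945i


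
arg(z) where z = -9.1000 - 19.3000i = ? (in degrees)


Re = -9.1, Im = -19.3
arg = atan2(-19.3, -9.1) = -115.2440 degrees

arg(z) = -115.2440 degrees


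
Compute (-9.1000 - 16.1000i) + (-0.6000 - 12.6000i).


Real: -9.1 - 0.6 = -9.7
Imag: -16.1 - 12.6 = -28.7

-9.7000 - 28.7000i


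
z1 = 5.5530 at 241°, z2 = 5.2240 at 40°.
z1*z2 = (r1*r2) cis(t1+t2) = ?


r = 5.5530 * 5.2240 = 29.0089
theta = 241° + 40° = 281° = 281° (mod 360)

29.0089 cis(281°)


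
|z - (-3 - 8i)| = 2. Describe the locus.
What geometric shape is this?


|z - z0| = r is a circle with center z0 and radius r.
Center = (-3, -8), radius = 2

Circle with center (-3, -8) and radius 2


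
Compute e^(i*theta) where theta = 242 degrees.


cos(242°) = -0.4695
sin(242°) = -0.8829

e^(i*242°) = -0.4695 - 0.8829i


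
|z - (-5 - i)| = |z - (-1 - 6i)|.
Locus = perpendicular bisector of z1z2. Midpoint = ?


Equal distances means the locus is the perpendicular bisector of z1 and z2.
Midpoint = ((-5+(-1))/2, (-1+(-6))/2) = (-3.0000, -3.5000)

Perpendicular bisector through (-3.0000, -3.5000)


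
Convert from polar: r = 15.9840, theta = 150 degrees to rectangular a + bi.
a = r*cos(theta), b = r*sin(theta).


a = 15.9840*cos(150°) = 15.9840*(-0.86603) = -13.8426
b = 15.9840*sin(150°) = 15.9840*0.5 = 7.9920

-13.8426 + 7.9920i


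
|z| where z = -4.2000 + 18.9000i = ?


|z| = sqrt((-4.2)^2 + 18.9^2) = sqrt(17.64 + 357.21) = sqrt(374.85) = 19.3610

|z| = 19.3610


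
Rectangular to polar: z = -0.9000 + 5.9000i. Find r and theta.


r = sqrt(0.81+34.81) = sqrt(35.62) = 5.9682
theta = atan2(5.9, -0.9) = 98.6732 degrees

r = 5.9682, theta = 98.6732 degrees


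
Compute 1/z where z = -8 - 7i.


|z|^2 = 64+49 = 113
1/z = (-8 + 7i)/113

1/z = -0.0708 + 0.0619i


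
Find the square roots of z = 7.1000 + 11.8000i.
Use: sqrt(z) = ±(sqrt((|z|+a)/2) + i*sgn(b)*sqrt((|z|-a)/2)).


|z| = sqrt(50.41+139.24) = 13.7713
sqrt((|z|+a)/2) = sqrt((13.7713+7.1)/2) = sqrt(10.4357) = 3.2304
sqrt((|z|-a)/2) = sqrt((13.7713-7.1)/2) = sqrt(3.3357) = 1.8264

±(3.2304 + 1.8264i) i.e. 3.2304 + 1.8264i and -3.2304 - 1.8264i


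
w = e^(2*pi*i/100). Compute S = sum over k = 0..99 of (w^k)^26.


The roots are w_k = w^k with w = e^(2*pi*i/100), and (w^k)^26 = (w^26)^k.
So S = 1 + u + u^2 + ... + u^(99) with u = w^26.
26 = 0*100 + 26, so 26 is not a multiple of 100: u = w^26 ≠ 1 (w is a primitive 100th root), while u^100 = (w^100)^26 = 1.
Geometric series: S = (1 - u^100)/(1 - u) = (1 - 1)/(1 - u) = 0

S = 0


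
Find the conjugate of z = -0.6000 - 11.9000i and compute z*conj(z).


z_bar = -0.6000 + 11.9000i
z*z_bar = (-0.6)^2 + (-11.9)^2 = 0.36 + 141.61 = 141.97

z_bar = -0.6000 + 11.9000i, z*z_bar = 141.97


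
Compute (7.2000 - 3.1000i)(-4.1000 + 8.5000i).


Real = 7.2*(-4.1) - (-3.1)*8.5 = -29.52 - (-26.35) = -3.17
Imag = 7.2*8.5 - (4.1)*(-3.1) = 61.2 + 12.71 = 73.91

-3.1700 + 73.9100i


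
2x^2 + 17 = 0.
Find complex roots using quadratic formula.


disc = 0^2 - 4*2*17 = 0 - 136 = -136
sqrt(|disc|) = sqrt(136) = 11.6619
Real part = 0/(2*2) = 0
Imag part = 11.6619/(2*2) = 2.9155

0 ± 2.9155i


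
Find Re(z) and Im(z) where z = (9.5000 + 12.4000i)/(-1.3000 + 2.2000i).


Multiply by conjugate: (9.5000 + 12.4000i)(-1.3000 - 2.2000i) / ((-1.3)^2 + 2.2^2)
Numerator real = 9.5*(-1.3) + 12.4*2.2 = 14.93
Numerator imag = 12.4*(-1.3) - 9.5*2.2 = -37.02
Denominator = 6.53
Re(z) = 14.93/6.53 = 2.2864
Im(z) = -37.02/6.53 = -5.6692

Re(z) = 2.2864, Im(z) = -5.6692


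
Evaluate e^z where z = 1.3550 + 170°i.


e^1.3550 = 3.8768
cos(170°) = -0.9848
sin(170°) = 0.17365
Real = 3.8768*(-0.9848) = -3.8179
Imag = 3.8768*0.17365 = 0.6732

-3.8179 + 0.6732i


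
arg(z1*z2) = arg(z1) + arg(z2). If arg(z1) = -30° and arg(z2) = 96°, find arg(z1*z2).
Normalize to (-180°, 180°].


arg(z1*z2) = -30° + 96° = 66°
Normalized to (-180°, 180°]: 66°

66°


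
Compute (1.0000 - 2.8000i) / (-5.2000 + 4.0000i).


Conjugate of z2 = -5.2000 - 4.0000i
Numerator: (1.0000 - 2.8000i)(-5.2000 - 4.0000i) = -16.4000 + 10.5600i
Denominator: (-5.2)^2 + 4^2 = 43.04
Result = (-16.4000 + 10.5600i)/43.04

-0.3810 + 0.2454i


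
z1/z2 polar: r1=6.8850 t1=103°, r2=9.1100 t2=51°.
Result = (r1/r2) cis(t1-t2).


r = 6.8850 / 9.1100 = 0.7558
theta = 103° - 51° = 52° = 52° (mod 360)

0.7558 cis(52°)


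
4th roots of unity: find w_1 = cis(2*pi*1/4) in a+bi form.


Angle = 360*1/4 = 90°
a = cos(90°) = 0
b = sin(90°) = 1.0000

0 + 1.0000i


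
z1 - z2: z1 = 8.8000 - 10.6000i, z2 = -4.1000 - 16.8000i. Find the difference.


Real: 8.8 + 4.1 = 12.9
Imag: -10.6 + 16.8 = 6.2

12.9000 + 6.2000i


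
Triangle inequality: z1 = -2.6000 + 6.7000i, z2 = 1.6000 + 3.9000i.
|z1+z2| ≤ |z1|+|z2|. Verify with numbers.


|z1| = sqrt((-2.6)^2 + 6.7^2) = sqrt(51.65) = 7.1868
|z2| = sqrt(1.6^2 + 3.9^2) = sqrt(17.77) = 4.2154
z1+z2 = -1.0000 + 10.6000i
|z1+z2| = sqrt(113.36) = 10.6471
|z1|+|z2| = 7.1868 + 4.2154 = 11.4022

|z1+z2| = 10.6471 ≤ |z1|+|z2| = 11.4022 (verified)


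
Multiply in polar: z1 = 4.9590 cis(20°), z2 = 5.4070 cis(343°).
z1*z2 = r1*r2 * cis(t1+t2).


r = 4.9590 * 5.4070 = 26.8133
theta = 20° + 343° = 363° = 3° (mod 360)

26.8133 cis(3°)


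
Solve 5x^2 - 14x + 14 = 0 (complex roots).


disc = (-14)^2 - 4*5*14 = 196 - 280 = -84
sqrt(|disc|) = sqrt(84) = 9.1652
Real part = 14/(2*5) = 1.4000
Imag part = 9.1652/(2*5) = 0.9165

1.4000 ± 0.9165i


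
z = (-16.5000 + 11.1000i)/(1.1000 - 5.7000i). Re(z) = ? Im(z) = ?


Multiply by conjugate: (-16.5000 + 11.1000i)(1.1000 + 5.7000i) / (1.1^2 + (-5.7)^2)
Numerator real = -16.5*1.1 + 11.1*(-5.7) = -81.42
Numerator imag = 11.1*1.1 - (-16.5)*(-5.7) = -81.84
Denominator = 33.7
Re(z) = -81.42/33.7 = -2.4160
Im(z) = -81.84/33.7 = -2.4285

Re(z) = -2.4160, Im(z) = -2.4285


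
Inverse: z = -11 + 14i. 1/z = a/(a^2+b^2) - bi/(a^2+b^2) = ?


|z|^2 = 121+196 = 317
1/z = (-11 - 14i)/317

1/z = -0.0347 - 0.0442i


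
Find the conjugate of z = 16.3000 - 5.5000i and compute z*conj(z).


z_bar = 16.3000 + 5.5000i
z*z_bar = 16.3^2 + (-5.5)^2 = 265.69 + 30.25 = 295.94

z_bar = 16.3000 + 5.5000i, z*z_bar = 295.94


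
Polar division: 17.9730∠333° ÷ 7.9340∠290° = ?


r = 17.9730 / 7.9340 = 2.2653
theta = 333° - 290° = 43° = 43° (mod 360)

2.2653 cis(43°)


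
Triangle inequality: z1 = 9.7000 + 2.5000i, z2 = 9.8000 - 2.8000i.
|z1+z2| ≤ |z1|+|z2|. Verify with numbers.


|z1| = sqrt(9.7^2 + 2.5^2) = sqrt(100.34) = 10.0170
|z2| = sqrt(9.8^2 + (-2.8)^2) = sqrt(103.88) = 10.1922
z1+z2 = 19.5000 - 0.3000i
|z1+z2| = sqrt(380.34) = 19.5023
|z1|+|z2| = 10.0170 + 10.1922 = 20.2092

|z1+z2| = 19.5023 ≤ |z1|+|z2| = 20.2092 (verified)


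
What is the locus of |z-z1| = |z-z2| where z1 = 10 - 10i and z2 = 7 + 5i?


Equal distances means the locus is the perpendicular bisector of z1 and z2.
Midpoint = ((10+7)/2, (-10+5)/2) = (8.5000, -2.5000)

Perpendicular bisector through (8.5000, -2.5000)


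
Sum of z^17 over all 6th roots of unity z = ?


The roots are w_k = w^k with w = e^(2*pi*i/6), and (w^k)^17 = (w^17)^k.
So S = 1 + u + u^2 + ... + u^(5) with u = w^17.
17 = 2*6 + 5, so 17 is not a multiple of 6: u = (w^6)^2 * w^5 = w^5 ≠ 1 (w is a primitive 6th root), while u^6 = (w^6)^17 = 1.
Geometric series: S = (1 - u^6)/(1 - u) = (1 - 1)/(1 - u) = 0

S = 0


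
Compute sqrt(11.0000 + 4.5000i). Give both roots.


|z| = sqrt(121+20.25) = 11.8849
sqrt((|z|+a)/2) = sqrt((11.8849+11)/2) = sqrt(11.4424) = 3.3827
sqrt((|z|-a)/2) = sqrt((11.8849-11)/2) = sqrt(0.4424) = 0.6652

±(3.3827 + 0.6652i) i.e. 3.3827 + 0.6652i and -3.3827 - 0.6652i


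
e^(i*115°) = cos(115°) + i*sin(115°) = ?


cos(115°) = -0.4226
sin(115°) = 0.9063

e^(i*115°) = -0.4226 + 0.9063i


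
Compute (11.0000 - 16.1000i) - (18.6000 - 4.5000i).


Real: 11 - 18.6 = -7.6
Imag: -16.1 + 4.5 = -11.6

-7.6000 - 11.6000i


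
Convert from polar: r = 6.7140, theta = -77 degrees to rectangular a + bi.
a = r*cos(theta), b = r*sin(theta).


a = 6.7140*cos(-77°) = 6.7140*0.22495 = 1.5103
b = 6.7140*sin(-77°) = 6.7140*(-0.97437) = -6.5419

1.5103 - 6.5419i


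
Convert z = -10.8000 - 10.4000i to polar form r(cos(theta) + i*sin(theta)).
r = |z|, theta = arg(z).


r = sqrt(116.64+108.16) = sqrt(224.8) = 14.9933
theta = atan2(-10.4, -10.8) = -136.0809 degrees

r = 14.9933, theta = -136.0809 degrees


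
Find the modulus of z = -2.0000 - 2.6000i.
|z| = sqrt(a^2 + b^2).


|z| = sqrt((-2)^2 + (-2.6)^2) = sqrt(4 + 6.76) = sqrt(10.76) = 3.2802

|z| = 3.2802


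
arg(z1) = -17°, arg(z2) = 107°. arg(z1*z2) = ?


arg(z1*z2) = -17° + 107° = 90°
Normalized to (-180°, 180°]: 90°

90°


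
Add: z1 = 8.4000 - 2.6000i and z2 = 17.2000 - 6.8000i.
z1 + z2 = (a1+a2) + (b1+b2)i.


Real: 8.4 + 17.2 = 25.6
Imag: -2.6 - 6.8 = -9.4

25.6000 - 9.4000i


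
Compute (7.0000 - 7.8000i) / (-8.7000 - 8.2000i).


Conjugate of z2 = -8.7000 + 8.2000i
Numerator: (7.0000 - 7.8000i)(-8.7000 + 8.2000i) = 3.0600 + 125.2600i
Denominator: (-8.7)^2 + (-8.2)^2 = 142.93
Result = (3.0600 + 125.2600i)/142.93

0.0214 + 0.8764i


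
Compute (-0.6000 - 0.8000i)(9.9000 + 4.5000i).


Real = -0.6*9.9 - (-0.8)*4.5 = -5.94 - (-3.6) = -2.34
Imag = -0.6*4.5 + 9.9*(-0.8) = -2.7 - (7.92) = -10.62

-2.3400 - 10.6200i


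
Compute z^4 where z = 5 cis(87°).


r^4 = 5^4 = 625
n*theta = 4*87° = 348° = 348° (mod 360)
a = 625*cos(348°) = 611.3423
b = 625*sin(348°) = -129.9448

625 cis(348°) = 611.3423 - 129.9448i


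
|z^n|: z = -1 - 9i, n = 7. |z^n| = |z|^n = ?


|z| = sqrt(1+81) = sqrt(82) = 9.0554
|z^7| = |z|^7 = (sqrt(82))^7 = 82^3 * sqrt(82) = 551368*sqrt(82)

|z^7| = 551368*sqrt(82) ≈ 4992849.5928


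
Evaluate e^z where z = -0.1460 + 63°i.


e^-0.1460 = 0.8642
cos(63°) = 0.454
sin(63°) = 0.891
Real = 0.8642*0.454 = 0.3923
Imag = 0.8642*0.891 = 0.7700

0.3923 + 0.7700i


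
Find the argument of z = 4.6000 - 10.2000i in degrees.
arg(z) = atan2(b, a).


Re = 4.6, Im = -10.2
arg = atan2(-10.2, 4.6) = -65.7256 degrees

arg(z) = -65.7256 degrees


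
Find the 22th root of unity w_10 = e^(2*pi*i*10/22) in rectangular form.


Angle = 360*10/22 = 163.6364°
a = cos(163.6364°) = -0.9595
b = sin(163.6364°) = 0.2817

-0.9595 + 0.2817i


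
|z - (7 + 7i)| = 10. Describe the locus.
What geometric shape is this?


|z - z0| = r is a circle with center z0 and radius r.
Center = (7, 7), radius = 10

Circle with center (7, 7) and radius 10


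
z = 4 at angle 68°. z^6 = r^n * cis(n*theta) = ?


r^6 = 4^6 = 4096
n*theta = 6*68° = 408° = 48° (mod 360)
a = 4096*cos(48°) = 2740.7590
b = 4096*sin(48°) = 3043.9212

4096 cis(48°) = 2740.7590 + 3043.9212i


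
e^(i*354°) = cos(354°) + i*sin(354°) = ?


cos(354°) = 0.9945
sin(354°) = -0.1045

e^(i*354°) = 0.9945 - 0.1045i


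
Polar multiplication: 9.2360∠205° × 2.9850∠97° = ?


r = 9.2360 * 2.9850 = 27.5695
theta = 205° + 97° = 302° = 302° (mod 360)

27.5695 cis(302°)


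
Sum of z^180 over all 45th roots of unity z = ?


The roots are w_k = w^k with w = e^(2*pi*i/45), and (w^k)^180 = (w^180)^k.
So S = 1 + u + u^2 + ... + u^(44) with u = w^180.
180 = 4*45 + 0, so 180 is a multiple of 45 and u = (w^45)^4 = 1.
Every one of the 45 terms equals 1: S = 45

S = 45


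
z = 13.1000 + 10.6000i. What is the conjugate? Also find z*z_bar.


z_bar = 13.1000 - 10.6000i
z*z_bar = 13.1^2 + 10.6^2 = 171.61 + 112.36 = 283.97

z_bar = 13.1000 - 10.6000i, z*z_bar = 283.97


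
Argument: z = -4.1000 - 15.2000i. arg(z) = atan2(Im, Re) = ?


Re = -4.1, Im = -15.2
arg = atan2(-15.2, -4.1) = -105.0955 degrees

arg(z) = -105.0955 degrees


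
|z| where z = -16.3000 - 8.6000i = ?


|z| = sqrt((-16.3)^2 + (-8.6)^2) = sqrt(265.69 + 73.96) = sqrt(339.65) = 18.4296

|z| = 18.4296


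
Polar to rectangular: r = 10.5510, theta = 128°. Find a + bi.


a = 10.5510*cos(128°) = 10.5510*(-0.61566) = -6.4958
b = 10.5510*sin(128°) = 10.5510*0.78801 = 8.3143

-6.4958 + 8.3143i


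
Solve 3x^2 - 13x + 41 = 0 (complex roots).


disc = (-13)^2 - 4*3*41 = 169 - 492 = -323
sqrt(|disc|) = sqrt(323) = 17.9722
Real part = 13/(2*3) = 2.1667
Imag part = 17.9722/(2*3) = 2.9954

2.1667 ± 2.9954i


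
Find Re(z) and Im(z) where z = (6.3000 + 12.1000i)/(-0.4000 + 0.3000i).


Multiply by conjugate: (6.3000 + 12.1000i)(-0.4000 - 0.3000i) / ((-0.4)^2 + 0.3^2)
Numerator real = 6.3*(-0.4) + 12.1*0.3 = 1.11
Numerator imag = 12.1*(-0.4) - 6.3*0.3 = -6.73
Denominator = 0.25
Re(z) = 1.11/0.25 = 4.4400
Im(z) = -6.73/0.25 = -26.9200

Re(z) = 4.4400, Im(z) = -26.9200


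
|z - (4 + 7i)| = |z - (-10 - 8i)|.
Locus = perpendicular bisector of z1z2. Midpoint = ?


Equal distances means the locus is the perpendicular bisector of z1 and z2.
Midpoint = ((4+(-10))/2, (7+(-8))/2) = (-3.0000, -0.5000)

Perpendicular bisector through (-3.0000, -0.5000)


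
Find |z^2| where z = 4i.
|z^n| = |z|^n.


|z| = sqrt(0+16) = sqrt(16) = 4
|z^2| = |z|^2 = 4^2 = 16

|z^2| = 16


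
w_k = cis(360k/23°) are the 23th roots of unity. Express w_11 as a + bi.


Angle = 360*11/23 = 172.1739°
a = cos(172.1739°) = -0.9907
b = sin(172.1739°) = 0.1362

-0.9907 + 0.1362i


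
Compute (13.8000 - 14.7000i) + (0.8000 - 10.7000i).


Real: 13.8 + 0.8 = 14.6
Imag: -14.7 - 10.7 = -25.4

14.6000 - 25.4000i


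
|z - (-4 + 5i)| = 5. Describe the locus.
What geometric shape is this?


|z - z0| = r is a circle with center z0 and radius r.
Center = (-4, 5), radius = 5

Circle with center (-4, 5) and radius 5


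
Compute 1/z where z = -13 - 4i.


|z|^2 = 169+16 = 185
1/z = (-13 + 4i)/185

1/z = -0.0703 + 0.0216i


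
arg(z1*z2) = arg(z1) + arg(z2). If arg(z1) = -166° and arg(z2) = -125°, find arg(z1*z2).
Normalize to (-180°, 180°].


arg(z1*z2) = -166° - 125° = -291°
Normalized to (-180°, 180°]: 69°

69°


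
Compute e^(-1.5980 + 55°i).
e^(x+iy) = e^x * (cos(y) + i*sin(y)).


e^-1.5980 = 0.2023
cos(55°) = 0.5736
sin(55°) = 0.8192
Real = 0.2023*0.5736 = 0.1160
Imag = 0.2023*0.8192 = 0.1657

0.1160 + 0.1657i


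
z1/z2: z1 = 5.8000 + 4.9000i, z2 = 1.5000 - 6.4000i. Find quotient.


Conjugate of z2 = 1.5000 + 6.4000i
Numerator: (5.8000 + 4.9000i)(1.5000 + 6.4000i) = -22.6600 + 44.4700i
Denominator: 1.5^2 + (-6.4)^2 = 43.21
Result = (-22.6600 + 44.4700i)/43.21

-0.5244 + 1.0292i


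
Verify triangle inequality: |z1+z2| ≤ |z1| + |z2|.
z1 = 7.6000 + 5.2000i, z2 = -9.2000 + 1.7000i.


|z1| = sqrt(7.6^2 + 5.2^2) = sqrt(84.8) = 9.2087
|z2| = sqrt((-9.2)^2 + 1.7^2) = sqrt(87.53) = 9.3557
z1+z2 = -1.6000 + 6.9000i
|z1+z2| = sqrt(50.17) = 7.0831
|z1|+|z2| = 9.2087 + 9.3557 = 18.5644

|z1+z2| = 7.0831 ≤ |z1|+|z2| = 18.5644 (verified)


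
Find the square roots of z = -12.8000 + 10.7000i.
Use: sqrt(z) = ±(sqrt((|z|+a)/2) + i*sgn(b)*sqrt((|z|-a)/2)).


|z| = sqrt(163.84+114.49) = 16.6832
sqrt((|z|+a)/2) = sqrt((16.6832+(-12.8))/2) = sqrt(1.9416) = 1.3934
sqrt((|z|-a)/2) = sqrt((16.6832-(-12.8))/2) = sqrt(14.7416) = 3.8395

±(1.3934 + 3.8395i) i.e. 1.3934 + 3.8395i and -1.3934 - 3.8395i
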